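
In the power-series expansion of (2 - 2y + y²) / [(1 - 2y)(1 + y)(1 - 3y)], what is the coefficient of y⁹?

63116

The denominator gives the recurrence a_n = 4a_(n−1) − a_(n−2) − 6a_(n−3) for n ≥ 3; the numerator fixes a_0 = 2, a_1 = 6, a_2 = 23.
Iterating: 2, 6, 23, 74, 237, 736, 2263, 6894, 20897, 63116, so a_9 = 63116.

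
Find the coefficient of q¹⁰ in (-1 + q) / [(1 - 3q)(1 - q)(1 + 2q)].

The denominator gives the recurrence a_n = 2a_(n−1) + 5a_(n−2) − 6a_(n−3) for n ≥ 3; the numerator fixes a_0 = -1, a_1 = -1, a_2 = -7.
Iterating: -1, -1, -7, -13, -55, -133, -463, -1261, -4039, -11605, -35839, so a_10 = -35839.

-35839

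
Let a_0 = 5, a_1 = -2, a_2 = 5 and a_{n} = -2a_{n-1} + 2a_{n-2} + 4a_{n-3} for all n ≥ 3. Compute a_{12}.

-9760

The ordinary generating function has denominator 1 + 2y - 2y^2 - 4y^3.
Iterating the recurrence: a_0,…,a_{12} = 5, -2, 5, 6, -10, 52, -100, 264, -520, 1168, -2320, 4896, -9760.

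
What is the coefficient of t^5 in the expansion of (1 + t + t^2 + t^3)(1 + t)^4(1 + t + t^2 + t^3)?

(1 + t + t^2 + t^3) has coefficients 1,1,1,1 for degrees 0…3.
(1 + t)^4 has coefficients 1,4,6,4,1,0 for degrees 0…5.
Finally multiplying by (1 + t + t^2 + t^3), the product of all factors after the first has coefficients 1,5,11,15,15,11 for degrees 0…5.
[t^5] = 1·11 + 1·15 + 1·15 + 1·11 = 52.

52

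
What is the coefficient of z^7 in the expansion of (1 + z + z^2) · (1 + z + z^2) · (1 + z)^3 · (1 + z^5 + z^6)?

18

(1 + z + z^2) has coefficients 1,1,1 for degrees 0…2.
(1 + z + z^2) has coefficients 1,1,1,0,0,0,0,0 for degrees 0…7.
Multiplying by (1 + z)^3 gives running coefficients 1,4,7,7,4,1,0,0 for degrees 0…7.
Finally multiplying by (1 + z^5 + z^6), the product of all factors after the first has coefficients 1,4,7,7,4,2,5,11 for degrees 0…7.
[z^7] = 1·11 + 1·5 + 1·2 = 18.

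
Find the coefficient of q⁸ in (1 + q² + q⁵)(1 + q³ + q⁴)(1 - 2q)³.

(1 + q² + q⁵) has coefficients 1,0,1,0,0,1 for degrees 0…5.
(1 + q³ + q⁴) has coefficients 1,0,0,1,1,0,0,0,0 for degrees 0…8.
Finally multiplying by (1 - 2q)³, the product of all factors after the first has coefficients 1,-6,12,-7,-5,6,4,-8,0 for degrees 0…8.
[q⁸] = 1·0 + 1·4 + 1·(-7) = -3.

-3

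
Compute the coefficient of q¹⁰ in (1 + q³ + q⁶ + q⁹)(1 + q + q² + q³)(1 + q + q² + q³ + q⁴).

(1 + q³ + q⁶ + q⁹) has coefficients 1,0,0,1,0,0,1,0,0,1 for degrees 0…9.
(1 + q + q² + q³) has coefficients 1,1,1,1,0,0,0,0,0,0,0 for degrees 0…10.
Finally multiplying by (1 + q + q² + q³ + q⁴), the product of all factors after the first has coefficients 1,2,3,4,4,3,2,1,0,0,0 for degrees 0…10.
[q¹⁰] = 1·0 + 1·1 + 1·4 + 1·2 = 7.

7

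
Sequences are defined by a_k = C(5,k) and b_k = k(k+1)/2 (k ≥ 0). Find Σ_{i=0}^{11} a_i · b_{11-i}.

The convolution is the x^11 coefficient of A(x)B(x).
Σ = 1·66 + 5·55 + 10·45 + 10·36 + 5·28 + 1·21 + 0·15 + 0·10 + 0·6 + 0·3 + 0·1 + 0·0 = 1312.

1312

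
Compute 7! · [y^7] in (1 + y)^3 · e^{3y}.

The EGF product rule gives c_7 = Σ_{k_1+k_2=7} C(7; k_1,k_2) · ∏ g_i(k_i), where (1+y)^3 gives the falling factorial (3)_k; e^{3y} gives (3)^k.
g_1(k) for k = 0…7: 1, 3, 6, 6, 0, 0, 0, 0.
g_2(k) for k = 0…7: 1, 3, 9, 27, 81, 243, 729, 2187.
c_7 = Σ_k C(7,k)·g_1(k)·g_2(7−k) = 1·1·2187 + 7·3·729 + 21·6·243 + 35·6·81 = 2187 + 15309 + 30618 + 17010 = 65124.

65124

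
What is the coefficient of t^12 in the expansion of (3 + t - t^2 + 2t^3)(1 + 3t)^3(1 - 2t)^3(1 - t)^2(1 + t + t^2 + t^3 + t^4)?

(3 + t - t^2 + 2t^3) has coefficients 3,1,-1,2 for degrees 0…3.
(1 + 3t)^3 has coefficients 1,9,27,27,0,0,0,0,0,0,0,0,0 for degrees 0…12.
Multiplying by (1 - 2t)^3 gives running coefficients 1,3,-15,-35,90,108,-216,0,0,0,0,0,0 for degrees 0…12.
Multiplying by (1 - t)^2 gives running coefficients 1,1,-20,-2,145,-107,-342,540,-216,0,0,0,0 for degrees 0…12.
Finally multiplying by (1 + t + t^2 + t^3 + t^4), the product of all factors after the first has coefficients 1,2,-18,-20,125,17,-326,234,20,-125,-18,324,-216 for degrees 0…12.
[t^12] = 3·(-216) + 1·324 − 1·(-18) + 2·(-125) = -556.

-556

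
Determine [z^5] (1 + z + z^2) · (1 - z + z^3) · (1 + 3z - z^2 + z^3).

(1 + z + z^2) has coefficients 1,1,1 for degrees 0…2.
(1 - z + z^3) has coefficients 1,-1,0,1,0,0 for degrees 0…5.
Finally multiplying by (1 + 3z - z^2 + z^3), the product of all factors after the first has coefficients 1,2,-4,3,2,-1 for degrees 0…5.
[z^5] = 1·(-1) + 1·2 + 1·3 = 4.

4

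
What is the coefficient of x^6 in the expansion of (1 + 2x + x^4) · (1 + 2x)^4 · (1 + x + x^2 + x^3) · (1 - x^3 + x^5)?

105

(1 + 2x + x^4) has coefficients 1,2,0,0,1 for degrees 0…4.
(1 + 2x)^4 has coefficients 1,8,24,32,16,0,0 for degrees 0…6.
Multiplying by (1 + x + x^2 + x^3) gives running coefficients 1,9,33,65,80,72,48 for degrees 0…6.
Finally multiplying by (1 - x^3 + x^5), the product of all factors after the first has coefficients 1,9,33,64,71,40,-8 for degrees 0…6.
[x^6] = 1·(-8) + 2·40 + 1·33 = 105.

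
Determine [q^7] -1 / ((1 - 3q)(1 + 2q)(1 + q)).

-882

Partial fractions give a closed form: a_n = (-9/20)·3^n + (-4/5)·(-2)^n + (1/4)·(-1)^n.
At n = 7: a_7 = -882.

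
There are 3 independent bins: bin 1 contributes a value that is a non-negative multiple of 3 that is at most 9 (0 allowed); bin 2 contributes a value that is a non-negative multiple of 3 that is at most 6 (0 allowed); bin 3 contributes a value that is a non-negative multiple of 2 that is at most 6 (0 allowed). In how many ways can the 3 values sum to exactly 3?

The generating function for the choices is (1 + t^3 + t^6 + t^9)·(1 + t^3 + t^6)·(1 + t^2 + t^4 + t^6); the count is [t^3].
(1 + t^3 + t^6 + t^9) has coefficients 1,0,0,1 for degrees 0…3.
(1 + t^3 + t^6) has coefficients 1,0,0,1 for degrees 0…3.
Finally multiplying by (1 + t^2 + t^4 + t^6), the product of all factors after the first has coefficients 1,0,1,1 for degrees 0…3.
[t^3] = 1·1 + 1·1 = 2.

2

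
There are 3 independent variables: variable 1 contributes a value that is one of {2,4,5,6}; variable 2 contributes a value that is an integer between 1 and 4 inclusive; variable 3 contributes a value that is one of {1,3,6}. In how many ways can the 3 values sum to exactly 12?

5

The generating function for the choices is (y^2 + y^4 + y^5 + y^6)·(y + y^2 + y^3 + y^4)·(y + y^3 + y^6); the count is [y^12].
(y^2 + y^4 + y^5 + y^6) has coefficients 0,0,1,0,1,1,1 for degrees 0…6.
(y + y^2 + y^3 + y^4) has coefficients 0,1,1,1,1,0,0,0,0,0,0,0,0 for degrees 0…12.
Finally multiplying by (y + y^3 + y^6), the product of all factors after the first has coefficients 0,0,1,1,2,2,1,2,1,1,1,0,0 for degrees 0…12.
[y^12] = 1·1 + 1·1 + 1·2 + 1·1 = 5.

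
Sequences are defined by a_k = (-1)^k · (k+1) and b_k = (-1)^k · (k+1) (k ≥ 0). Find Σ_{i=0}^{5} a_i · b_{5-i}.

-56

Write out a_i and b_{5-i} for i = 0,…,5 and sum the products.
Σ = 1·(-6) − 2·5 + 3·(-4) − 4·3 + 5·(-2) − 6·1 = -56.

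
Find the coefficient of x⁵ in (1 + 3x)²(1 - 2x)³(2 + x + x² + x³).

(1 + 3x)² has coefficients 1,6,9 for degrees 0…2.
(1 - 2x)³ has coefficients 1,-6,12,-8,0,0 for degrees 0…5.
Finally multiplying by (2 + x + x² + x³), the product of all factors after the first has coefficients 2,-11,19,-9,-2,4 for degrees 0…5.
[x⁵] = 1·4 + 6·(-2) + 9·(-9) = -89.

-89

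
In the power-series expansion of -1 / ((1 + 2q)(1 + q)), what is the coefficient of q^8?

Partial fractions give a closed form: a_n = (-2)·(-2)^n + (1)·(-1)^n.
At n = 8: a_8 = -511.

-511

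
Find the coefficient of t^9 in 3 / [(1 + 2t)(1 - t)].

-1023

Partial fractions give a closed form: a_n = (2)·(-2)^n + (1)·1^n.
At n = 9: a_9 = -1023.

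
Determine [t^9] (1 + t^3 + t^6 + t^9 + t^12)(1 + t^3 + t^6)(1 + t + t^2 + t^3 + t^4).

(1 + t^3 + t^6 + t^9 + t^12) has coefficients 1,0,0,1,0,0,1,0,0,1 for degrees 0…9.
(1 + t^3 + t^6) has coefficients 1,0,0,1,0,0,1,0,0,0 for degrees 0…9.
Finally multiplying by (1 + t + t^2 + t^3 + t^4), the product of all factors after the first has coefficients 1,1,1,2,2,1,2,2,1,1 for degrees 0…9.
[t^9] = 1·1 + 1·2 + 1·2 + 1·1 = 6.

6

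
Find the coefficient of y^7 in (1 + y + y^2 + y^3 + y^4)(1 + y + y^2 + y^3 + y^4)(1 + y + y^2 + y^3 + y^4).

18

(1 + y + y^2 + y^3 + y^4) has coefficients 1,1,1,1,1 for degrees 0…4.
(1 + y + y^2 + y^3 + y^4) has coefficients 1,1,1,1,1,0,0,0 for degrees 0…7.
Finally multiplying by (1 + y + y^2 + y^3 + y^4), the product of all factors after the first has coefficients 1,2,3,4,5,4,3,2 for degrees 0…7.
[y^7] = 1·2 + 1·3 + 1·4 + 1·5 + 1·4 = 18.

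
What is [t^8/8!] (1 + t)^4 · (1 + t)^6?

The EGF product rule gives c_8 = Σ_{k_1+k_2=8} C(8; k_1,k_2) · ∏ g_i(k_i), where (1+t)^4 gives the falling factorial (4)_k; (1+t)^6 gives the falling factorial (6)_k.
g_1(k) for k = 0…8: 1, 4, 12, 24, 24, 0, 0, 0, 0.
g_2(k) for k = 0…8: 1, 6, 30, 120, 360, 720, 720, 0, 0.
c_8 = Σ_k C(8,k)·g_1(k)·g_2(8−k) = 28·12·720 + 56·24·720 + 70·24·360 = 241920 + 967680 + 604800 = 1814400.

1814400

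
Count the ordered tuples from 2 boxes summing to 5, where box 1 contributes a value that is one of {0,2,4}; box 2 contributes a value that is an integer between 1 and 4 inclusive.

2

The generating function for the choices is (1 + q² + q⁴)·(q + q² + q³ + q⁴); the count is [q⁵].
(1 + q² + q⁴) has coefficients 1,0,1,0,1 for degrees 0…4.
(q + q² + q³ + q⁴) has coefficients 0,1,1,1,1,0 for degrees 0…5.
[q⁵] = 1·0 + 1·1 + 1·1 = 2.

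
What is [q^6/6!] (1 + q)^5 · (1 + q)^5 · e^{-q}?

The EGF product rule gives c_6 = Σ_{k_1+k_2+k_3=6} C(6; k_1,k_2,k_3) · ∏ g_i(k_i), where (1+q)^5 gives the falling factorial (5)_k; (1+q)^5 gives the falling factorial (5)_k; e^{-q} gives (-1)^k.
g_1(k) for k = 0…6: 1, 5, 20, 60, 120, 120, 0.
g_2(k) for k = 0…6: 1, 5, 20, 60, 120, 120, 0.
g_3(k) for k = 0…6: 1, -1, 1, -1, 1, -1, 1.
First combine the last two factors: h(k) = Σ_j C(k,j)·g_2(j)·g_3(k−j) for k = 0…6: 1, 4, 11, 14, -19, -56, 151.
c_6 = Σ_k C(6,k)·g_1(k)·h(6−k) = 1·1·151 + 6·5·(-56) + 15·20·(-19) + 20·60·14 + 15·120·11 + 6·120·4 = 151 − 1680 − 5700 + 16800 + 19800 + 2880 = 32251.

32251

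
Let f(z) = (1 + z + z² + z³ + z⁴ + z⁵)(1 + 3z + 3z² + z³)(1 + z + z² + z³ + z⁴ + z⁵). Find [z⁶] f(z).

42

(1 + z + z² + z³ + z⁴ + z⁵) has coefficients 1,1,1,1,1,1 for degrees 0…5.
(1 + 3z + 3z² + z³) has coefficients 1,3,3,1,0,0,0 for degrees 0…6.
Finally multiplying by (1 + z + z² + z³ + z⁴ + z⁵), the product of all factors after the first has coefficients 1,4,7,8,8,8,7 for degrees 0…6.
[z⁶] = 1·7 + 1·8 + 1·8 + 1·8 + 1·7 + 1·4 = 42.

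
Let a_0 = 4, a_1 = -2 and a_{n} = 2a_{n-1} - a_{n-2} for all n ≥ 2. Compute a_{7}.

The ordinary generating function has denominator 1 - 2x + x^2.
Iterating the recurrence: a_0,…,a_{7} = 4, -2, -8, -14, -20, -26, -32, -38.

-38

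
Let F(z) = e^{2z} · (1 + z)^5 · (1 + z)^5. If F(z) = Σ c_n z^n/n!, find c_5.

The EGF product rule gives c_5 = Σ_{k_1+k_2+k_3=5} C(5; k_1,k_2,k_3) · ∏ g_i(k_i), where e^{2z} gives (2)^k; (1+z)^5 gives the falling factorial (5)_k; (1+z)^5 gives the falling factorial (5)_k.
g_1(k) for k = 0…5: 1, 2, 4, 8, 16, 32.
g_2(k) for k = 0…5: 1, 5, 20, 60, 120, 120.
g_3(k) for k = 0…5: 1, 5, 20, 60, 120, 120.
First combine the last two factors: h(k) = Σ_j C(k,j)·g_2(j)·g_3(k−j) for k = 0…5: 1, 10, 90, 720, 5040, 30240.
c_5 = Σ_k C(5,k)·g_1(k)·h(5−k) = 1·1·30240 + 5·2·5040 + 10·4·720 + 10·8·90 + 5·16·10 + 1·32·1 = 30240 + 50400 + 28800 + 7200 + 800 + 32 = 117472.

117472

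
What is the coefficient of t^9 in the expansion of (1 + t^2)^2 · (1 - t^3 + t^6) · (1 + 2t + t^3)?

(1 + t^2)^2 has coefficients 1,0,2,0,1 for degrees 0…4.
(1 - t^3 + t^6) has coefficients 1,0,0,-1,0,0,1,0,0,0 for degrees 0…9.
Finally multiplying by (1 + 2t + t^3), the product of all factors after the first has coefficients 1,2,0,0,-2,0,0,2,0,1 for degrees 0…9.
[t^9] = 1·1 + 2·2 + 1·0 = 5.

5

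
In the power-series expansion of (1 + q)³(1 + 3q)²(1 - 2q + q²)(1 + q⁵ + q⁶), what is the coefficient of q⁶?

23

(1 + q)³ has coefficients 1,3,3,1 for degrees 0…3.
(1 + 3q)² has coefficients 1,6,9,0,0,0,0 for degrees 0…6.
Multiplying by (1 - 2q + q²) gives running coefficients 1,4,-2,-12,9,0,0 for degrees 0…6.
Finally multiplying by (1 + q⁵ + q⁶), the product of all factors after the first has coefficients 1,4,-2,-12,9,1,5 for degrees 0…6.
[q⁶] = 1·5 + 3·1 + 3·9 + 1·(-12) = 23.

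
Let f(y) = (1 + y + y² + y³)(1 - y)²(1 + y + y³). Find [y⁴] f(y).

(1 + y + y² + y³) has coefficients 1,1,1,1 for degrees 0…3.
(1 - y)² has coefficients 1,-2,1,0,0 for degrees 0…4.
Finally multiplying by (1 + y + y³), the product of all factors after the first has coefficients 1,-1,-1,2,-2 for degrees 0…4.
[y⁴] = 1·(-2) + 1·2 + 1·(-1) + 1·(-1) = -2.

-2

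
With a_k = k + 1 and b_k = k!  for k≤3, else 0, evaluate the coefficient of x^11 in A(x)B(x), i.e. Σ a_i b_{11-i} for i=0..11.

97

Write out a_i and b_{11-i} for i = 0,…,11 and sum the products.
Σ = 1·0 + 2·0 + 3·0 + 4·0 + 5·0 + 6·0 + 7·0 + 8·0 + 9·6 + 10·2 + 11·1 + 12·1 = 97.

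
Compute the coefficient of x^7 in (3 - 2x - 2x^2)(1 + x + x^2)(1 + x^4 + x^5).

-5

(3 - 2x - 2x^2) has coefficients 3,-2,-2 for degrees 0…2.
(1 + x + x^2) has coefficients 1,1,1,0,0,0,0,0 for degrees 0…7.
Finally multiplying by (1 + x^4 + x^5), the product of all factors after the first has coefficients 1,1,1,0,1,2,2,1 for degrees 0…7.
[x^7] = 3·1 − 2·2 − 2·2 = -5.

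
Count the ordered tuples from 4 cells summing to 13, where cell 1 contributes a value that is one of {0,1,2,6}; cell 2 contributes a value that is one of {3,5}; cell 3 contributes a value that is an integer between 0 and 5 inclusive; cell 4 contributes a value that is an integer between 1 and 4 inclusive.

18

The generating function for the choices is (1 + t + t^2 + t^6)·(t^3 + t^5)·(1 + t + t^2 + t^3 + t^4 + t^5)·(t + t^2 + t^3 + t^4); the count is [t^13].
(1 + t + t^2 + t^6) has coefficients 1,1,1,0,0,0,1 for degrees 0…6.
(t^3 + t^5) has coefficients 0,0,0,1,0,1,0,0,0,0,0,0,0,0 for degrees 0…13.
Multiplying by (1 + t + t^2 + t^3 + t^4 + t^5) gives running coefficients 0,0,0,1,1,2,2,2,2,1,1,0,0,0 for degrees 0…13.
Finally multiplying by (t + t^2 + t^3 + t^4), the product of all factors after the first has coefficients 0,0,0,0,1,2,4,6,7,8,7,6,4,2 for degrees 0…13.
[t^13] = 1·2 + 1·4 + 1·6 + 1·6 = 18.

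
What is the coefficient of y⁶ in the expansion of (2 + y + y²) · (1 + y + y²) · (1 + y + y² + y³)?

3

(2 + y + y²) has coefficients 2,1,1 for degrees 0…2.
(1 + y + y²) has coefficients 1,1,1,0,0,0,0 for degrees 0…6.
Finally multiplying by (1 + y + y² + y³), the product of all factors after the first has coefficients 1,2,3,3,2,1,0 for degrees 0…6.
[y⁶] = 2·0 + 1·1 + 1·2 = 3.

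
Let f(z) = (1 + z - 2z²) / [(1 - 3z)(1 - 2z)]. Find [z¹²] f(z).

1763278

The denominator gives the recurrence a_n = 5a_(n−1) − 6a_(n−2) for n ≥ 3; the numerator fixes a_0 = 1, a_1 = 6, a_2 = 22.
Iterating: 1, 6, 22, 74, 238, 746, 2302, 7034, 21358, 64586, 194782, 586394, 1763278, so a_12 = 1763278.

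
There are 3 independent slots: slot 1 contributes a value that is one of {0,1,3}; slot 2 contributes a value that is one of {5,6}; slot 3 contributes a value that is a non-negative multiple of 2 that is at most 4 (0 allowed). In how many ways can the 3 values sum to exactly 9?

The generating function for the choices is (1 + q + q^3)·(q^5 + q^6)·(1 + q^2 + q^4); the count is [q^9].
(1 + q + q^3) has coefficients 1,1,0,1 for degrees 0…3.
(q^5 + q^6) has coefficients 0,0,0,0,0,1,1,0,0,0 for degrees 0…9.
Finally multiplying by (1 + q^2 + q^4), the product of all factors after the first has coefficients 0,0,0,0,0,1,1,1,1,1 for degrees 0…9.
[q^9] = 1·1 + 1·1 + 1·1 = 3.

3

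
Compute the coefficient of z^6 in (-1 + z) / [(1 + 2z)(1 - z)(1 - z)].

-43

The denominator gives the recurrence a_n = 3a_(n−2) − 2a_(n−3) for n ≥ 3; the numerator fixes a_0 = -1, a_1 = 1, a_2 = -3.
Iterating: -1, 1, -3, 5, -11, 21, -43, so a_6 = -43.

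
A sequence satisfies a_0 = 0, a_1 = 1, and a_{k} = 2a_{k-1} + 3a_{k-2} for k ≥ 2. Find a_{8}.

1640

The ordinary generating function has denominator 1 - 2q - 3q^2.
Iterating the recurrence: a_0,…,a_{8} = 0, 1, 2, 7, 20, 61, 182, 547, 1640.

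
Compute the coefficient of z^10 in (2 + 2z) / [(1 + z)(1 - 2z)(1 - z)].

The denominator gives the recurrence a_n = 2a_(n−1) + a_(n−2) − 2a_(n−3) for n ≥ 3; the numerator fixes a_0 = 2, a_1 = 6, a_2 = 14.
Iterating: 2, 6, 14, 30, 62, 126, 254, 510, 1022, 2046, 4094, so a_10 = 4094.

4094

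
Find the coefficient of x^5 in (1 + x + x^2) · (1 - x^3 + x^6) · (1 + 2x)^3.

(1 + x + x^2) has coefficients 1,1,1 for degrees 0…2.
(1 - x^3 + x^6) has coefficients 1,0,0,-1,0,0 for degrees 0…5.
Finally multiplying by (1 + 2x)^3, the product of all factors after the first has coefficients 1,6,12,7,-6,-12 for degrees 0…5.
[x^5] = 1·(-12) + 1·(-6) + 1·7 = -11.

-11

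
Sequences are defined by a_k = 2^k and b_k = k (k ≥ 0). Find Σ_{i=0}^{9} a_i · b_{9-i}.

This is [x^9] in the product of the two ordinary generating functions.
Σ = 1·9 + 2·8 + 4·7 + 8·6 + 16·5 + 32·4 + 64·3 + 128·2 + 256·1 + 512·0 = 1013.

1013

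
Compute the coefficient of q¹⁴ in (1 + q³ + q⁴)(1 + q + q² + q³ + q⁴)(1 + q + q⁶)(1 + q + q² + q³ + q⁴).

(1 + q³ + q⁴) has coefficients 1,0,0,1,1 for degrees 0…4.
(1 + q + q² + q³ + q⁴) has coefficients 1,1,1,1,1,0,0,0,0,0,0,0,0,0,0 for degrees 0…14.
Multiplying by (1 + q + q⁶) gives running coefficients 1,2,2,2,2,1,1,1,1,1,1,0,0,0,0 for degrees 0…14.
Finally multiplying by (1 + q + q² + q³ + q⁴), the product of all factors after the first has coefficients 1,3,5,7,9,9,8,7,6,5,5,4,3,2,1 for degrees 0…14.
[q¹⁴] = 1·1 + 1·4 + 1·5 = 10.

10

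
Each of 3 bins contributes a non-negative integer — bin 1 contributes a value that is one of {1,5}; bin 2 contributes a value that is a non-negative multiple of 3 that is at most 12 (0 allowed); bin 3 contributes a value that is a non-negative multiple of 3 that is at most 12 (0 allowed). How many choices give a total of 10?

The generating function for the choices is (t + t⁵)·(1 + t³ + t⁶ + t⁹ + t¹²)·(1 + t³ + t⁶ + t⁹ + t¹²); the count is [t¹⁰].
(t + t⁵) has coefficients 0,1,0,0,0,1 for degrees 0…5.
(1 + t³ + t⁶ + t⁹ + t¹²) has coefficients 1,0,0,1,0,0,1,0,0,1,0 for degrees 0…10.
Finally multiplying by (1 + t³ + t⁶ + t⁹ + t¹²), the product of all factors after the first has coefficients 1,0,0,2,0,0,3,0,0,4,0 for degrees 0…10.
[t¹⁰] = 1·4 + 1·0 = 4.

4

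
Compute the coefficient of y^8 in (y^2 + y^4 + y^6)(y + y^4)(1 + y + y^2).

(y^2 + y^4 + y^6) has coefficients 0,0,1,0,1,0,1 for degrees 0…6.
(y + y^4) has coefficients 0,1,0,0,1,0,0,0,0 for degrees 0…8.
Finally multiplying by (1 + y + y^2), the product of all factors after the first has coefficients 0,1,1,1,1,1,1,0,0 for degrees 0…8.
[y^8] = 1·1 + 1·1 + 1·1 = 3.

3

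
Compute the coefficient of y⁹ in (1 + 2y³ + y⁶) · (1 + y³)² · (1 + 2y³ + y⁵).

16

(1 + 2y³ + y⁶) has coefficients 1,0,0,2,0,0,1 for degrees 0…6.
(1 + y³)² has coefficients 1,0,0,2,0,0,1,0,0,0 for degrees 0…9.
Finally multiplying by (1 + 2y³ + y⁵), the product of all factors after the first has coefficients 1,0,0,4,0,1,5,0,2,2 for degrees 0…9.
[y⁹] = 1·2 + 2·5 + 1·4 = 16.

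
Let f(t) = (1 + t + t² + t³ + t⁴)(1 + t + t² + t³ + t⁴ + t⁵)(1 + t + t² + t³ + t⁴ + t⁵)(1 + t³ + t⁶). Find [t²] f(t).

6

(1 + t + t² + t³ + t⁴) has coefficients 1,1,1 for degrees 0…2.
(1 + t + t² + t³ + t⁴ + t⁵) has coefficients 1,1,1 for degrees 0…2.
Multiplying by (1 + t + t² + t³ + t⁴ + t⁵) gives running coefficients 1,2,3 for degrees 0…2.
Finally multiplying by (1 + t³ + t⁶), the product of all factors after the first has coefficients 1,2,3 for degrees 0…2.
[t²] = 1·3 + 1·2 + 1·1 = 6.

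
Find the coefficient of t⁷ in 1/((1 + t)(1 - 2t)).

85

Partial fractions give a closed form: a_n = (1/3)·(-1)^n + (2/3)·2^n.
At n = 7: a_7 = 85.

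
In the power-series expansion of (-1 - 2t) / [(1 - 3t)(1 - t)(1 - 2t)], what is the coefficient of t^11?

The denominator gives the recurrence a_n = 6a_(n−1) − 11a_(n−2) + 6a_(n−3) for n ≥ 3; the numerator fixes a_0 = -1, a_1 = -8, a_2 = -37.
Iterating: -1, -8, -37, -140, -481, -1568, -4957, -15380, -47161, -143528, -434677, -1312220, so a_11 = -1312220.

-1312220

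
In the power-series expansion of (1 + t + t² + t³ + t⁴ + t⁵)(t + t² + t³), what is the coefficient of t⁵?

(1 + t + t² + t³ + t⁴ + t⁵) has coefficients 1,1,1,1,1,1 for degrees 0…5.
(t + t² + t³) has coefficients 0,1,1,1,0,0 for degrees 0…5.
[t⁵] = 1·0 + 1·0 + 1·1 + 1·1 + 1·1 + 1·0 = 3.

3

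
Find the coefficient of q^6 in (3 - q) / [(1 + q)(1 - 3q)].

1459

The denominator gives the recurrence a_n = 2a_(n−1) + 3a_(n−2) for n ≥ 2; the numerator fixes a_0 = 3, a_1 = 5.
Iterating: 3, 5, 19, 53, 163, 485, 1459, so a_6 = 1459.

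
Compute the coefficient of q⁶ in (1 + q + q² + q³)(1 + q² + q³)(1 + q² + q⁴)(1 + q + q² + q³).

(1 + q + q² + q³) has coefficients 1,1,1,1 for degrees 0…3.
(1 + q² + q³) has coefficients 1,0,1,1,0,0,0 for degrees 0…6.
Multiplying by (1 + q² + q⁴) gives running coefficients 1,0,2,1,2,1,1 for degrees 0…6.
Finally multiplying by (1 + q + q² + q³), the product of all factors after the first has coefficients 1,1,3,4,5,6,5 for degrees 0…6.
[q⁶] = 1·5 + 1·6 + 1·5 + 1·4 = 20.

20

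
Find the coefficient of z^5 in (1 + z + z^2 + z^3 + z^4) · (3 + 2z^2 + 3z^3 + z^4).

(1 + z + z^2 + z^3 + z^4) has coefficients 1,1,1,1,1 for degrees 0…4.
(3 + 2z^2 + 3z^3 + z^4) has coefficients 3,0,2,3,1,0 for degrees 0…5.
[z^5] = 1·0 + 1·1 + 1·3 + 1·2 + 1·0 = 6.

6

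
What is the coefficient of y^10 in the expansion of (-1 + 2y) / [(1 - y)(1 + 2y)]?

-1365

Partial fractions give a closed form: a_n = (1/3)·1^n + (-4/3)·(-2)^n.
At n = 10: a_10 = -1365.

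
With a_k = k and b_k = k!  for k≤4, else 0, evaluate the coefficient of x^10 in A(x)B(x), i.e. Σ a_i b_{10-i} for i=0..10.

The convolution is the t^10 coefficient of A(t)B(t).
Σ = 0·0 + 1·0 + 2·0 + 3·0 + 4·0 + 5·0 + 6·24 + 7·6 + 8·2 + 9·1 + 10·1 = 221.

221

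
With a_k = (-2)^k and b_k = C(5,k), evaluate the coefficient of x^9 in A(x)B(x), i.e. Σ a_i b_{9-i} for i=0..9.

This is [x^9] in the product of the two ordinary generating functions.
Σ = 1·0 − 2·0 + 4·0 − 8·0 + 16·1 − 32·5 + 64·10 − 128·10 + 256·5 − 512·1 = -16.

-16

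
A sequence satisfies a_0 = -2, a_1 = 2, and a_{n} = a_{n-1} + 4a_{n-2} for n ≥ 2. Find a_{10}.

The ordinary generating function has denominator 1 - z - 4z^2.
Iterating the recurrence: a_0,…,a_{10} = -2, 2, -6, 2, -22, -14, -102, -158, -566, -1198, -3462.

-3462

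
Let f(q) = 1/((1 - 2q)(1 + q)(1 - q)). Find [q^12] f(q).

5461

Partial fractions give a closed form: a_n = (4/3)·2^n + (1/6)·(-1)^n + (-1/2)·1^n.
At n = 12: a_12 = 5461.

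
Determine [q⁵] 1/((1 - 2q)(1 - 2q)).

192

The denominator gives the recurrence a_n = 4a_(n−1) − 4a_(n−2) for n ≥ 2; the numerator fixes a_0 = 1, a_1 = 4.
Iterating: 1, 4, 12, 32, 80, 192, so a_5 = 192.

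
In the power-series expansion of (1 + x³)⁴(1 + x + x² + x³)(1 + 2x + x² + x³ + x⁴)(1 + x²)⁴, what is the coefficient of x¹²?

562

(1 + x³)⁴ has coefficients 1,0,0,4,0,0,6,0,0,4,0,0,1 for degrees 0…12.
(1 + x + x² + x³) has coefficients 1,1,1,1,0,0,0,0,0,0,0,0,0 for degrees 0…12.
Multiplying by (1 + 2x + x² + x³ + x⁴) gives running coefficients 1,3,4,5,5,3,2,1,0,0,0,0,0 for degrees 0…12.
Finally multiplying by (1 + x²)⁴, the product of all factors after the first has coefficients 1,3,8,17,27,41,50,55,55,45,36,23,13 for degrees 0…12.
[x¹²] = 1·13 + 4·45 + 6·50 + 4·17 + 1·1 = 562.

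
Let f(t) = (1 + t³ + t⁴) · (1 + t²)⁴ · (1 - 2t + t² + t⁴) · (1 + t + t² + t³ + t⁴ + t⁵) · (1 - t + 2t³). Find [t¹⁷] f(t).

(1 + t³ + t⁴) has coefficients 1,0,0,1,1 for degrees 0…4.
(1 + t²)⁴ has coefficients 1,0,4,0,6,0,4,0,1,0,0,0,0,0,0,0,0,0 for degrees 0…17.
Multiplying by (1 - 2t + t² + t⁴) gives running coefficients 1,-2,5,-8,11,-12,14,-8,11,-2,5,0,1,0,0,0,0,0 for degrees 0…17.
Multiplying by (1 + t + t² + t³ + t⁴ + t⁵) gives running coefficients 1,-1,4,-4,7,-5,8,2,8,14,8,20,7,15,4,6,1,1 for degrees 0…17.
Finally multiplying by (1 - t + 2t³), the product of all factors after the first has coefficients 1,-2,5,-6,9,-4,5,8,-4,22,-2,28,15,24,29,16,25,8 for degrees 0…17.
[t¹⁷] = 1·8 + 1·29 + 1·24 = 61.

61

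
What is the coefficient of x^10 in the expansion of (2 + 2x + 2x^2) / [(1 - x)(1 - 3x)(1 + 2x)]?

Partial fractions give a closed form: a_n = (-1)·1^n + (13/5)·3^n + (2/5)·(-2)^n.
At n = 10: a_10 = 153936.

153936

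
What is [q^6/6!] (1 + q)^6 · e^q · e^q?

58576

The EGF product rule gives c_6 = Σ_{k_1+k_2+k_3=6} C(6; k_1,k_2,k_3) · ∏ g_i(k_i), where (1+q)^6 gives the falling factorial (6)_k; e^q gives (1)^k; e^q gives (1)^k.
g_1(k) for k = 0…6: 1, 6, 30, 120, 360, 720, 720.
g_2(k) for k = 0…6: 1, 1, 1, 1, 1, 1, 1.
g_3(k) for k = 0…6: 1, 1, 1, 1, 1, 1, 1.
First combine the last two factors: h(k) = Σ_j C(k,j)·g_2(j)·g_3(k−j) for k = 0…6: 1, 2, 4, 8, 16, 32, 64.
c_6 = Σ_k C(6,k)·g_1(k)·h(6−k) = 1·1·64 + 6·6·32 + 15·30·16 + 20·120·8 + 15·360·4 + 6·720·2 + 1·720·1 = 64 + 1152 + 7200 + 19200 + 21600 + 8640 + 720 = 58576.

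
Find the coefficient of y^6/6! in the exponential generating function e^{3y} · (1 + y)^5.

The EGF product rule gives c_6 = Σ_{k_1+k_2=6} C(6; k_1,k_2) · ∏ g_i(k_i), where e^{3y} gives (3)^k; (1+y)^5 gives the falling factorial (5)_k.
g_1(k) for k = 0…6: 1, 3, 9, 27, 81, 243, 729.
g_2(k) for k = 0…6: 1, 5, 20, 60, 120, 120, 0.
c_6 = Σ_k C(6,k)·g_1(k)·g_2(6−k) = 6·3·120 + 15·9·120 + 20·27·60 + 15·81·20 + 6·243·5 + 1·729·1 = 2160 + 16200 + 32400 + 24300 + 7290 + 729 = 83079.

83079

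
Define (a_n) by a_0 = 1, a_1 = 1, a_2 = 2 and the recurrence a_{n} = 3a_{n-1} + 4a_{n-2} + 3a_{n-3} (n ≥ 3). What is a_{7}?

The ordinary generating function has denominator 1 - 3z - 4z^2 - 3z^3.
Iterating the recurrence: a_0,…,a_{7} = 1, 1, 2, 13, 50, 208, 863, 3571.

3571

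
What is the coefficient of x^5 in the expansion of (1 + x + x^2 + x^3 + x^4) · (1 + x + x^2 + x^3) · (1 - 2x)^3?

(1 + x + x^2 + x^3 + x^4) has coefficients 1,1,1,1,1 for degrees 0…4.
(1 + x + x^2 + x^3) has coefficients 1,1,1,1,0,0 for degrees 0…5.
Finally multiplying by (1 - 2x)^3, the product of all factors after the first has coefficients 1,-5,7,-1,-2,4 for degrees 0…5.
[x^5] = 1·4 + 1·(-2) + 1·(-1) + 1·7 + 1·(-5) = 3.

3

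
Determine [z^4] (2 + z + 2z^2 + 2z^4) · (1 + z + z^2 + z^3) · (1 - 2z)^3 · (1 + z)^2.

12

(2 + z + 2z^2 + 2z^4) has coefficients 2,1,2,0,2 for degrees 0…4.
(1 + z + z^2 + z^3) has coefficients 1,1,1,1,0 for degrees 0…4.
Multiplying by (1 - 2z)^3 gives running coefficients 1,-5,7,-1,-2 for degrees 0…4.
Finally multiplying by (1 + z)^2, the product of all factors after the first has coefficients 1,-3,-2,8,3 for degrees 0…4.
[z^4] = 2·3 + 1·8 + 2·(-2) + 2·1 = 12.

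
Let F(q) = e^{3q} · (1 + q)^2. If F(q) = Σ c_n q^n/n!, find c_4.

405

The EGF product rule gives c_4 = Σ_{k_1+k_2=4} C(4; k_1,k_2) · ∏ g_i(k_i), where e^{3q} gives (3)^k; (1+q)^2 gives the falling factorial (2)_k.
g_1(k) for k = 0…4: 1, 3, 9, 27, 81.
g_2(k) for k = 0…4: 1, 2, 2, 0, 0.
c_4 = Σ_k C(4,k)·g_1(k)·g_2(4−k) = 6·9·2 + 4·27·2 + 1·81·1 = 108 + 216 + 81 = 405.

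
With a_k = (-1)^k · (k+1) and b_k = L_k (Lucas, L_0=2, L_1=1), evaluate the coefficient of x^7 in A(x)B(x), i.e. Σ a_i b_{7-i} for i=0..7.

Write out a_i and b_{7-i} for i = 0,…,7 and sum the products.
Σ = 1·29 − 2·18 + 3·11 − 4·7 + 5·4 − 6·3 + 7·1 − 8·2 = -9.

-9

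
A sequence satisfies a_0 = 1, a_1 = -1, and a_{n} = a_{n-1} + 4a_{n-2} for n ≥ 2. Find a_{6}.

The ordinary generating function has denominator 1 - y - 4y^2.
Iterating the recurrence: a_0,…,a_{6} = 1, -1, 3, -1, 11, 7, 51.

51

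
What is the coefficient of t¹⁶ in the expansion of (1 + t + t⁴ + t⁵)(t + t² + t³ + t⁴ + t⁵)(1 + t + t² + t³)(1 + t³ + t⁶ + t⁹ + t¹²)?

(1 + t + t⁴ + t⁵) has coefficients 1,1,0,0,1,1 for degrees 0…5.
(t + t² + t³ + t⁴ + t⁵) has coefficients 0,1,1,1,1,1,0,0,0,0,0,0,0,0,0,0,0 for degrees 0…16.
Multiplying by (1 + t + t² + t³) gives running coefficients 0,1,2,3,4,4,3,2,1,0,0,0,0,0,0,0,0 for degrees 0…16.
Finally multiplying by (1 + t³ + t⁶ + t⁹ + t¹²), the product of all factors after the first has coefficients 0,1,2,3,5,6,6,7,7,6,7,7,6,7,7,6,6 for degrees 0…16.
[t¹⁶] = 1·6 + 1·6 + 1·6 + 1·7 = 25.

25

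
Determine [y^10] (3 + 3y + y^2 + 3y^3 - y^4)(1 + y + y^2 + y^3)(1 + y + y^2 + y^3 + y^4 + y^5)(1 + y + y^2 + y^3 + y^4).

95

(3 + 3y + y^2 + 3y^3 - y^4) has coefficients 3,3,1,3,-1 for degrees 0…4.
(1 + y + y^2 + y^3) has coefficients 1,1,1,1,0,0,0,0,0,0,0 for degrees 0…10.
Multiplying by (1 + y + y^2 + y^3 + y^4 + y^5) gives running coefficients 1,2,3,4,4,4,3,2,1,0,0 for degrees 0…10.
Finally multiplying by (1 + y + y^2 + y^3 + y^4), the product of all factors after the first has coefficients 1,3,6,10,14,17,18,17,14,10,6 for degrees 0…10.
[y^10] = 3·6 + 3·10 + 1·14 + 3·17 − 1·18 = 95.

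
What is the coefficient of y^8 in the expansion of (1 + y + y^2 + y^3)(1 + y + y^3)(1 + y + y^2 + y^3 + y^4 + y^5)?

(1 + y + y^2 + y^3) has coefficients 1,1,1,1 for degrees 0…3.
(1 + y + y^3) has coefficients 1,1,0,1,0,0,0,0,0 for degrees 0…8.
Finally multiplying by (1 + y + y^2 + y^3 + y^4 + y^5), the product of all factors after the first has coefficients 1,2,2,3,3,3,2,1,1 for degrees 0…8.
[y^8] = 1·1 + 1·1 + 1·2 + 1·3 = 7.

7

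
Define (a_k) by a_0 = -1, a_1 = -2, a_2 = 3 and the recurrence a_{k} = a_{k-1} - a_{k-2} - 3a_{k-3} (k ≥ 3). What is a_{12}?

-701

The ordinary generating function has denominator 1 - x + x^2 + 3x^3.
Iterating the recurrence: a_0,…,a_{12} = -1, -2, 3, 8, 11, -6, -41, -68, -9, 182, 395, 240, -701.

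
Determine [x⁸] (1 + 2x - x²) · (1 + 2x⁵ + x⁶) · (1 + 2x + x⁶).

(1 + 2x - x²) has coefficients 1,2,-1 for degrees 0…2.
(1 + 2x⁵ + x⁶) has coefficients 1,0,0,0,0,2,1,0,0 for degrees 0…8.
Finally multiplying by (1 + 2x + x⁶), the product of all factors after the first has coefficients 1,2,0,0,0,2,6,2,0 for degrees 0…8.
[x⁸] = 1·0 + 2·2 − 1·6 = -2.

-2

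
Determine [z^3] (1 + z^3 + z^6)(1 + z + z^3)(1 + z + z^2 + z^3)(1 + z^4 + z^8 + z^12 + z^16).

4

(1 + z^3 + z^6) has coefficients 1,0,0,1 for degrees 0…3.
(1 + z + z^3) has coefficients 1,1,0,1 for degrees 0…3.
Multiplying by (1 + z + z^2 + z^3) gives running coefficients 1,2,2,3 for degrees 0…3.
Finally multiplying by (1 + z^4 + z^8 + z^12 + z^16), the product of all factors after the first has coefficients 1,2,2,3 for degrees 0…3.
[z^3] = 1·3 + 1·1 = 4.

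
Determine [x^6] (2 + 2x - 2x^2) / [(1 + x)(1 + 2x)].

66

The denominator gives the recurrence a_n = −3a_(n−1) − 2a_(n−2) for n ≥ 3; the numerator fixes a_0 = 2, a_1 = -4, a_2 = 6.
Iterating: 2, -4, 6, -10, 18, -34, 66, so a_6 = 66.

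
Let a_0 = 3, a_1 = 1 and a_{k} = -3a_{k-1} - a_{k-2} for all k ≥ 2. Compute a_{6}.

-309

The ordinary generating function has denominator 1 + 3z + z^2.
Iterating the recurrence: a_0,…,a_{6} = 3, 1, -6, 17, -45, 118, -309.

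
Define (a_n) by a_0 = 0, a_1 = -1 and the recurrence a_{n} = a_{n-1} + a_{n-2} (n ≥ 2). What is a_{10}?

-55

The ordinary generating function has denominator 1 - y - y^2.
Iterating the recurrence: a_0,…,a_{10} = 0, -1, -1, -2, -3, -5, -8, -13, -21, -34, -55.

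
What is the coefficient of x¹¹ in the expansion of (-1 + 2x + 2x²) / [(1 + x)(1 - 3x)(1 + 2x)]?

Partial fractions give a closed form: a_n = (1/4)·(-1)^n + (-1/20)·3^n + (-6/5)·(-2)^n.
At n = 11: a_11 = -6400.

-6400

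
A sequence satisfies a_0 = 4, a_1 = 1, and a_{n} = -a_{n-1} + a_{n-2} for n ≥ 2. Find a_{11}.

-131

The ordinary generating function has denominator 1 + x - x^2.
Iterating the recurrence: a_0,…,a_{11} = 4, 1, 3, -2, 5, -7, 12, -19, 31, -50, 81, -131.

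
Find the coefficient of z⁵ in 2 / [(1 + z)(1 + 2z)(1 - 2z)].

-42

The denominator gives the recurrence a_n = −a_(n−1) + 4a_(n−2) + 4a_(n−3) for n ≥ 3; the numerator fixes a_0 = 2, a_1 = -2, a_2 = 10.
Iterating: 2, -2, 10, -10, 42, -42, so a_5 = -42.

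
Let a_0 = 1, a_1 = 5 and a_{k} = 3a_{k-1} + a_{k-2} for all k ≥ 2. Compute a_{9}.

The ordinary generating function has denominator 1 - 3t - t^2.
Iterating the recurrence: a_0,…,a_{9} = 1, 5, 16, 53, 175, 578, 1909, 6305, 20824, 68777.

68777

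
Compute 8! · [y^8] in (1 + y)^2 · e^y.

The EGF product rule gives c_8 = Σ_{k_1+k_2=8} C(8; k_1,k_2) · ∏ g_i(k_i), where (1+y)^2 gives the falling factorial (2)_k; e^y gives (1)^k.
g_1(k) for k = 0…8: 1, 2, 2, 0, 0, 0, 0, 0, 0.
g_2(k) for k = 0…8: 1, 1, 1, 1, 1, 1, 1, 1, 1.
c_8 = Σ_k C(8,k)·g_1(k)·g_2(8−k) = 1·1·1 + 8·2·1 + 28·2·1 = 1 + 16 + 56 = 73.

73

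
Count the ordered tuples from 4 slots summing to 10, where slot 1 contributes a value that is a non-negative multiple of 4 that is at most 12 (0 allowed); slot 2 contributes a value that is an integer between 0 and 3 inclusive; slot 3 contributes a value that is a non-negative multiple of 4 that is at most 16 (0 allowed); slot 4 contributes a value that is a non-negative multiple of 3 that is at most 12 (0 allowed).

The generating function for the choices is (1 + t^4 + t^8 + t^12)·(1 + t + t^2 + t^3)·(1 + t^4 + t^8 + t^12 + t^16)·(1 + t^3 + t^6 + t^9 + t^12); the count is [t^10].
(1 + t^4 + t^8 + t^12) has coefficients 1,0,0,0,1,0,0,0,1,0,0 for degrees 0…10.
(1 + t + t^2 + t^3) has coefficients 1,1,1,1,0,0,0,0,0,0,0 for degrees 0…10.
Multiplying by (1 + t^4 + t^8 + t^12 + t^16) gives running coefficients 1,1,1,1,1,1,1,1,1,1,1 for degrees 0…10.
Finally multiplying by (1 + t^3 + t^6 + t^9 + t^12), the product of all factors after the first has coefficients 1,1,1,2,2,2,3,3,3,4,4 for degrees 0…10.
[t^10] = 1·4 + 1·3 + 1·1 = 8.

8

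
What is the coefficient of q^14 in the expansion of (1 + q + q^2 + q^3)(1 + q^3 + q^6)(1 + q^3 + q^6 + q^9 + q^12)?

(1 + q + q^2 + q^3) has coefficients 1,1,1,1 for degrees 0…3.
(1 + q^3 + q^6) has coefficients 1,0,0,1,0,0,1,0,0,0,0,0,0,0,0 for degrees 0…14.
Finally multiplying by (1 + q^3 + q^6 + q^9 + q^12), the product of all factors after the first has coefficients 1,0,0,2,0,0,3,0,0,3,0,0,3,0,0 for degrees 0…14.
[q^14] = 1·0 + 1·0 + 1·3 + 1·0 = 3.

3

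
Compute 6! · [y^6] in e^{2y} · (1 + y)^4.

8992

The EGF product rule gives c_6 = Σ_{k_1+k_2=6} C(6; k_1,k_2) · ∏ g_i(k_i), where e^{2y} gives (2)^k; (1+y)^4 gives the falling factorial (4)_k.
g_1(k) for k = 0…6: 1, 2, 4, 8, 16, 32, 64.
g_2(k) for k = 0…6: 1, 4, 12, 24, 24, 0, 0.
c_6 = Σ_k C(6,k)·g_1(k)·g_2(6−k) = 15·4·24 + 20·8·24 + 15·16·12 + 6·32·4 + 1·64·1 = 1440 + 3840 + 2880 + 768 + 64 = 8992.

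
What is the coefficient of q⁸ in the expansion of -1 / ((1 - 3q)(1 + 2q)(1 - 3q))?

The denominator gives the recurrence a_n = 4a_(n−1) + 3a_(n−2) − 18a_(n−3) for n ≥ 3; the numerator fixes a_0 = -1, a_1 = -4, a_2 = -19.
Iterating: -1, -4, -19, -70, -265, -928, -3247, -11002, -37045, so a_8 = -37045.

-37045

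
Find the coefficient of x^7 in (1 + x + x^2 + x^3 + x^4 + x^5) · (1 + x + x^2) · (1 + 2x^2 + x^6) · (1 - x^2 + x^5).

(1 + x + x^2 + x^3 + x^4 + x^5) has coefficients 1,1,1,1,1,1 for degrees 0…5.
(1 + x + x^2) has coefficients 1,1,1,0,0,0,0,0 for degrees 0…7.
Multiplying by (1 + 2x^2 + x^6) gives running coefficients 1,1,3,2,2,0,1,1 for degrees 0…7.
Finally multiplying by (1 - x^2 + x^5), the product of all factors after the first has coefficients 1,1,2,1,-1,-1,0,4 for degrees 0…7.
[x^7] = 1·4 + 1·0 + 1·(-1) + 1·(-1) + 1·1 + 1·2 = 5.

5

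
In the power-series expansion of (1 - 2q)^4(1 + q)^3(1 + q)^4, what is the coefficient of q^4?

51

(1 - 2q)^4 has coefficients 1,-8,24,-32,16 for degrees 0…4.
(1 + q)^3 has coefficients 1,3,3,1,0 for degrees 0…4.
Finally multiplying by (1 + q)^4, the product of all factors after the first has coefficients 1,7,21,35,35 for degrees 0…4.
[q^4] = 1·35 − 8·35 + 24·21 − 32·7 + 16·1 = 51.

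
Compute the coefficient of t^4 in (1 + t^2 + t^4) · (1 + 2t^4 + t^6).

(1 + t^2 + t^4) has coefficients 1,0,1,0,1 for degrees 0…4.
(1 + 2t^4 + t^6) has coefficients 1,0,0,0,2 for degrees 0…4.
[t^4] = 1·2 + 1·0 + 1·1 = 3.

3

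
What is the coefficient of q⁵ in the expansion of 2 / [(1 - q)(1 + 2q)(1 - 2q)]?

Partial fractions give a closed form: a_n = (-2/3)·1^n + (2/3)·(-2)^n + (2)·2^n.
At n = 5: a_5 = 42.

42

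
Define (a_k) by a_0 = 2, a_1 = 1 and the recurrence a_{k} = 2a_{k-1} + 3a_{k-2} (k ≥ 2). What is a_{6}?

The ordinary generating function has denominator 1 - 2t - 3t^2.
Iterating the recurrence: a_0,…,a_{6} = 2, 1, 8, 19, 62, 181, 548.

548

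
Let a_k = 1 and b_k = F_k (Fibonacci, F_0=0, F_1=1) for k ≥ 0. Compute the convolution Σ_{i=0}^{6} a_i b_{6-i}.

20

This is [x^6] in the product of the two ordinary generating functions.
Σ = 1·8 + 1·5 + 1·3 + 1·2 + 1·1 + 1·1 + 1·0 = 20.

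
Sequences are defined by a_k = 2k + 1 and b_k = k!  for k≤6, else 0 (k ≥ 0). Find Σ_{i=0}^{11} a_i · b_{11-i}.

The convolution is the x^11 coefficient of A(x)B(x).
Σ = 1·0 + 3·0 + 5·0 + 7·0 + 9·0 + 11·720 + 13·120 + 15·24 + 17·6 + 19·2 + 21·1 + 23·1 = 10024.

10024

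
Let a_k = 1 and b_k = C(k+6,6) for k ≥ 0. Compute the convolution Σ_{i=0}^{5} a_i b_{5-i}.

Write out a_i and b_{5-i} for i = 0,…,5 and sum the products.
Σ = 1·462 + 1·210 + 1·84 + 1·28 + 1·7 + 1·1 = 792.

792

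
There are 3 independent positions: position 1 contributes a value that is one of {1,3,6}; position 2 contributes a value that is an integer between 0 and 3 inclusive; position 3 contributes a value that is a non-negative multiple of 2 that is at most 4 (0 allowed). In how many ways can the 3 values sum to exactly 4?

The generating function for the choices is (z + z³ + z⁶)·(1 + z + z² + z³)·(1 + z² + z⁴); the count is [z⁴].
(z + z³ + z⁶) has coefficients 0,1,0,1,0 for degrees 0…4.
(1 + z + z² + z³) has coefficients 1,1,1,1,0 for degrees 0…4.
Finally multiplying by (1 + z² + z⁴), the product of all factors after the first has coefficients 1,1,2,2,2 for degrees 0…4.
[z⁴] = 1·2 + 1·1 = 3.

3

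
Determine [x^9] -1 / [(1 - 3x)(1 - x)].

-29524

Partial fractions give a closed form: a_n = (-3/2)·3^n + (1/2)·1^n.
At n = 9: a_9 = -29524.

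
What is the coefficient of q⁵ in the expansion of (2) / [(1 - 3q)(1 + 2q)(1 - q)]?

Partial fractions give a closed form: a_n = (9/5)·3^n + (8/15)·(-2)^n + (-1/3)·1^n.
At n = 5: a_5 = 420.

420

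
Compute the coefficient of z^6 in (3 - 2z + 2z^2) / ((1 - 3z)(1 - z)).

2793

The denominator gives the recurrence a_n = 4a_(n−1) − 3a_(n−2) for n ≥ 3; the numerator fixes a_0 = 3, a_1 = 10, a_2 = 33.
Iterating: 3, 10, 33, 102, 309, 930, 2793, so a_6 = 2793.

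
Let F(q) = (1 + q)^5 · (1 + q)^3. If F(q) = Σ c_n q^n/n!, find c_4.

1680

The EGF product rule gives c_4 = Σ_{k_1+k_2=4} C(4; k_1,k_2) · ∏ g_i(k_i), where (1+q)^5 gives the falling factorial (5)_k; (1+q)^3 gives the falling factorial (3)_k.
g_1(k) for k = 0…4: 1, 5, 20, 60, 120.
g_2(k) for k = 0…4: 1, 3, 6, 6, 0.
c_4 = Σ_k C(4,k)·g_1(k)·g_2(4−k) = 4·5·6 + 6·20·6 + 4·60·3 + 1·120·1 = 120 + 720 + 720 + 120 = 1680.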